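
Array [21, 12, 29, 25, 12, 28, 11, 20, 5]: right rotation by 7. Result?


Right rotate by 7: [29, 25, 12, 28, 11, 20, 5, 21, 12]


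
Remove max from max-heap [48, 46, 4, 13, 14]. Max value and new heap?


Max = 48
Replace root with last, heapify down
Resulting heap: [46, 14, 4, 13]


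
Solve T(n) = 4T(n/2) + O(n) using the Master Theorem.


a=4, b=2, c=1. log_2(4)=2 > c=1. Case 1: O(n^log_b(a)) = O(n^2)
Complexity: O(n^2)


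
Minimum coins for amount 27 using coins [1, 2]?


dp[0]=0; dp[i]=1+min(dp[i-c] for c in coins)
...dp[22]=11, dp[23]=12, dp[24]=12, dp[25]=13, dp[26]=13, dp[27]=14
Minimum coins for 27 = 14


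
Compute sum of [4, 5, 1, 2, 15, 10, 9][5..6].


Prefix sums: [0, 4, 9, 10, 12, 27, 37, 46]
Sum[5..6] = prefix[7] - prefix[5] = 46 - 27 = 19


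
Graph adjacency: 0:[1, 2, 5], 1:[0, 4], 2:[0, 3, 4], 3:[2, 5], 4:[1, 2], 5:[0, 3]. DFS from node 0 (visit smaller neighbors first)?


DFS stack-based: start with [0]
Visit order: [0, 1, 4, 2, 3, 5]


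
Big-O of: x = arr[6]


Analysis: constant-time operation, no loop
Complexity: O(1)


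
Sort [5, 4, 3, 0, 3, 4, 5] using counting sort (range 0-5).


Count array: [1, 0, 0, 2, 2, 2]
Reconstruct: [0, 3, 3, 4, 4, 5, 5]


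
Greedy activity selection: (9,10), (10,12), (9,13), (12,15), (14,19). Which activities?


Greedy: pick earliest-ending, then skip overlaps.
Selected (3 activities): [(9, 10), (10, 12), (12, 15)]


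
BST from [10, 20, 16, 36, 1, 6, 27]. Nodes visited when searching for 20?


BST root = 10
Search for 20: compare at each node
Path: [10, 20]


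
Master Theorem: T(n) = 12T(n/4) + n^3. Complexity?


a=12, b=4, c=3. log_4(12)=1.792 < c=3. Case 3: O(n^c) = O(n^3)
Complexity: O(n^3)


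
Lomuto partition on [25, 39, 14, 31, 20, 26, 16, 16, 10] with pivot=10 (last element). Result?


Elements <= 10 go left of pivot.
Result: [10, 39, 14, 31, 20, 26, 16, 16, 25], pivot at index 0


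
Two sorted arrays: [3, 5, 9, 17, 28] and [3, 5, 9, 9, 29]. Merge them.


Compare heads, take smaller each step.
Merged: [3, 3, 5, 5, 9, 9, 9, 17, 28, 29]


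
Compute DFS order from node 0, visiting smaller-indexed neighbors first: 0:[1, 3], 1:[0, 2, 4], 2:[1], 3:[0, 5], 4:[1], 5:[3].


DFS stack-based: start with [0]
Visit order: [0, 1, 2, 4, 3, 5]


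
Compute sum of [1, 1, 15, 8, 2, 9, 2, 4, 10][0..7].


Prefix sums: [0, 1, 2, 17, 25, 27, 36, 38, 42, 52]
Sum[0..7] = prefix[8] - prefix[0] = 42 - 0 = 42


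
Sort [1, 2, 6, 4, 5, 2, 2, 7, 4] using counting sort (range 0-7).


Count array: [0, 1, 3, 0, 2, 1, 1, 1]
Reconstruct: [1, 2, 2, 2, 4, 4, 5, 6, 7]


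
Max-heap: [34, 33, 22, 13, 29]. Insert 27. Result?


Append 27: [34, 33, 22, 13, 29, 27]
Bubble up: swap idx 5(27) with idx 2(22)
Result: [34, 33, 27, 13, 29, 22]


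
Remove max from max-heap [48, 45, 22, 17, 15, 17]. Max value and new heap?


Max = 48
Replace root with last, heapify down
Resulting heap: [45, 17, 22, 17, 15]


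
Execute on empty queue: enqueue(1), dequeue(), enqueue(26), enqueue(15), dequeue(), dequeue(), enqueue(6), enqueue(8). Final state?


enqueue(1) -> [1]
dequeue() returns 1 -> []
enqueue(26) -> [26]
enqueue(15) -> [26, 15]
dequeue() returns 26 -> [15]
dequeue() returns 15 -> []
enqueue(6) -> [6]
enqueue(8) -> [6, 8]
Final queue (front to back): [6, 8]


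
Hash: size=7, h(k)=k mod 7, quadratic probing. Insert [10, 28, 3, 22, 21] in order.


Insertions: 10->slot 3; 28->slot 0; 3->slot 4; 22->slot 1; 21->slot 2
Table: [28, 22, 21, 10, 3, None, None]


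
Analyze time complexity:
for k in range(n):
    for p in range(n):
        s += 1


Per nesting level: O(n) * O(n) = O(n^2)
Complexity: O(n^2)


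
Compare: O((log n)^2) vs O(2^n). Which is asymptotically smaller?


polylogarithmic grows slower than exponential
O((log n)^2) is asymptotically smaller; O(2^n) grows faster


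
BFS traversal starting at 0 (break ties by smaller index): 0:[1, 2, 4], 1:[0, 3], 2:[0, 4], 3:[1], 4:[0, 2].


BFS queue: start with [0]
Visit order: [0, 1, 2, 4, 3]


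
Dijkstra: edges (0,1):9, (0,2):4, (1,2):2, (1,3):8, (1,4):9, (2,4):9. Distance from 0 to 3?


Dijkstra from 0:
Distances: {0: 0, 1: 6, 2: 4, 3: 14, 4: 13}
Shortest distance to 3 = 14, path = [0, 2, 1, 3]


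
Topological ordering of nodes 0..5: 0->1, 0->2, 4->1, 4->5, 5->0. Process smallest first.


Kahn's algorithm, process smallest node first
Order: [3, 4, 5, 0, 1, 2]


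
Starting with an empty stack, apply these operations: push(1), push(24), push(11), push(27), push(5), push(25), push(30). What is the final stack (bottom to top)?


push(1) -> [1]
push(24) -> [1, 24]
push(11) -> [1, 24, 11]
push(27) -> [1, 24, 11, 27]
push(5) -> [1, 24, 11, 27, 5]
push(25) -> [1, 24, 11, 27, 5, 25]
push(30) -> [1, 24, 11, 27, 5, 25, 30]
Final stack (bottom to top): [1, 24, 11, 27, 5, 25, 30]


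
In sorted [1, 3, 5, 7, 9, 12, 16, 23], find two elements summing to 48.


Two pointers: lo=0, hi=7
No pair sums to 48


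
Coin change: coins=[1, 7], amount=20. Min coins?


dp[0]=0; dp[i]=1+min(dp[i-c] for c in coins)
...dp[15]=3, dp[16]=4, dp[17]=5, dp[18]=6, dp[19]=7, dp[20]=8
Minimum coins for 20 = 8


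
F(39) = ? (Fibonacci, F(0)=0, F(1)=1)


F(n)=F(n-1)+F(n-2)
...F(37)=24157817, F(38)=39088169, F(39)=63245986


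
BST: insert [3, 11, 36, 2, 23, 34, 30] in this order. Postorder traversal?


Root = 3; build tree by BST insertion.
Postorder traversal: [2, 30, 34, 23, 36, 11, 3]


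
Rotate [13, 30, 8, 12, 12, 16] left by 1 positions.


Left rotate by 1: [30, 8, 12, 12, 16, 13]


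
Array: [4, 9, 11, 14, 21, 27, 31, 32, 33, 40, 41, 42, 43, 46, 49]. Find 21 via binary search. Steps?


Search for 21:
[0,14] mid=7 arr[7]=32
[0,6] mid=3 arr[3]=14
[4,6] mid=5 arr[5]=27
[4,4] mid=4 arr[4]=21
Total: 4 comparisons


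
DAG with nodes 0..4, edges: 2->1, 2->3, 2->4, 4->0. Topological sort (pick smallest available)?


Kahn's algorithm, process smallest node first
Order: [2, 1, 3, 4, 0]


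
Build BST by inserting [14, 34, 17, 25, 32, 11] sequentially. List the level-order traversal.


Root = 14; build tree by BST insertion.
Level-Order traversal: [14, 11, 34, 17, 25, 32]


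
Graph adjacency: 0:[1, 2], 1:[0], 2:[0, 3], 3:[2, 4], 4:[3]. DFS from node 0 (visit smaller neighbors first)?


DFS stack-based: start with [0]
Visit order: [0, 1, 2, 3, 4]


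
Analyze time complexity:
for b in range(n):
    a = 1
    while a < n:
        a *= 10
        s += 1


Per nesting level: O(n) * O(log n) = O(n log n)
Complexity: O(n log n)


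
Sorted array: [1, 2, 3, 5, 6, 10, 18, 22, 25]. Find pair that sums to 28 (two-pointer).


Two pointers: lo=0, hi=8
Found pair: (3, 25) summing to 28


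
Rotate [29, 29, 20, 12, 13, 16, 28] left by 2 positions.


Left rotate by 2: [20, 12, 13, 16, 28, 29, 29]


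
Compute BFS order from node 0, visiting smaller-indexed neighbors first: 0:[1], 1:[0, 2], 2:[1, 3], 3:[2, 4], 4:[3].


BFS queue: start with [0]
Visit order: [0, 1, 2, 3, 4]


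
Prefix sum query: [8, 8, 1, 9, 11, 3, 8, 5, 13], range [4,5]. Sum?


Prefix sums: [0, 8, 16, 17, 26, 37, 40, 48, 53, 66]
Sum[4..5] = prefix[6] - prefix[4] = 40 - 26 = 14


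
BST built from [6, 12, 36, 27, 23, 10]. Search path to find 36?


BST root = 6
Search for 36: compare at each node
Path: [6, 12, 36]


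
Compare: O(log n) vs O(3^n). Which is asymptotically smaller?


logarithmic grows slower than exponential (base 3)
O(log n) is asymptotically smaller; O(3^n) grows faster


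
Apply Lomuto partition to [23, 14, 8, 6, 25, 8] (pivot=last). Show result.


Elements <= 8 go left of pivot.
Result: [8, 6, 8, 14, 25, 23], pivot at index 2


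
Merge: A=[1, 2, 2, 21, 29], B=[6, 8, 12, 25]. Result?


Compare heads, take smaller each step.
Merged: [1, 2, 2, 6, 8, 12, 21, 25, 29]


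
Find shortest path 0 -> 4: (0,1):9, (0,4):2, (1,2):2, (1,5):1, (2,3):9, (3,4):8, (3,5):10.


Dijkstra from 0:
Distances: {0: 0, 1: 9, 2: 11, 3: 10, 4: 2, 5: 10}
Shortest distance to 4 = 2, path = [0, 4]


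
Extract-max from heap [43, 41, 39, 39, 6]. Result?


Max = 43
Replace root with last, heapify down
Resulting heap: [41, 39, 39, 6]


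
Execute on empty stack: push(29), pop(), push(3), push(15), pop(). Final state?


push(29) -> [29]
pop() returns 29 -> []
push(3) -> [3]
push(15) -> [3, 15]
pop() returns 15 -> [3]
Final stack (bottom to top): [3]


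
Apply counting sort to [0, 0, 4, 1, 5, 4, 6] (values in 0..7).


Count array: [2, 1, 0, 0, 2, 1, 1, 0]
Reconstruct: [0, 0, 1, 4, 4, 5, 6]


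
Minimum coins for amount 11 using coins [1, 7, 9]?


dp[0]=0; dp[i]=1+min(dp[i-c] for c in coins)
...dp[6]=6, dp[7]=1, dp[8]=2, dp[9]=1, dp[10]=2, dp[11]=3
Minimum coins for 11 = 3


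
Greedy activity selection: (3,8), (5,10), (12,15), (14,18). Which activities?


Greedy: pick earliest-ending, then skip overlaps.
Selected (2 activities): [(3, 8), (12, 15)]


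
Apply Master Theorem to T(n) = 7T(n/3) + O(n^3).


a=7, b=3, c=3. log_3(7)=1.771 < c=3. Case 3: O(n^c) = O(n^3)
Complexity: O(n^3)


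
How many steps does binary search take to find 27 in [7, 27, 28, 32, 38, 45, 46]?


Search for 27:
[0,6] mid=3 arr[3]=32
[0,2] mid=1 arr[1]=27
Total: 2 comparisons


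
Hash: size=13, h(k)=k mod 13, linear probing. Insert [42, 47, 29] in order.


Insertions: 42->slot 3; 47->slot 8; 29->slot 4
Table: [None, None, None, 42, 29, None, None, None, 47, None, None, None, None]


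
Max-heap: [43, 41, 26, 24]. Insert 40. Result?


Append 40: [43, 41, 26, 24, 40]
Bubble up: no swaps needed
Result: [43, 41, 26, 24, 40]


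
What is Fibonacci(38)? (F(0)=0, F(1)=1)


F(n)=F(n-1)+F(n-2)
...F(36)=14930352, F(37)=24157817, F(38)=39088169


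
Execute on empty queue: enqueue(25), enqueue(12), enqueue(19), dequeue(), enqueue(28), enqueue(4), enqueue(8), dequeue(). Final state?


enqueue(25) -> [25]
enqueue(12) -> [25, 12]
enqueue(19) -> [25, 12, 19]
dequeue() returns 25 -> [12, 19]
enqueue(28) -> [12, 19, 28]
enqueue(4) -> [12, 19, 28, 4]
enqueue(8) -> [12, 19, 28, 4, 8]
dequeue() returns 12 -> [19, 28, 4, 8]
Final queue (front to back): [19, 28, 4, 8]


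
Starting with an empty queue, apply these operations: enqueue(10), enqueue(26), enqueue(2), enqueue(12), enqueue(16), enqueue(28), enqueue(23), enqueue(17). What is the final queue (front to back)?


enqueue(10) -> [10]
enqueue(26) -> [10, 26]
enqueue(2) -> [10, 26, 2]
enqueue(12) -> [10, 26, 2, 12]
enqueue(16) -> [10, 26, 2, 12, 16]
enqueue(28) -> [10, 26, 2, 12, 16, 28]
enqueue(23) -> [10, 26, 2, 12, 16, 28, 23]
enqueue(17) -> [10, 26, 2, 12, 16, 28, 23, 17]
Final queue (front to back): [10, 26, 2, 12, 16, 28, 23, 17]


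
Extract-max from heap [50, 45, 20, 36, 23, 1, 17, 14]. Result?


Max = 50
Replace root with last, heapify down
Resulting heap: [45, 36, 20, 14, 23, 1, 17]


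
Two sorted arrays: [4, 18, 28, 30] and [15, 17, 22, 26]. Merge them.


Compare heads, take smaller each step.
Merged: [4, 15, 17, 18, 22, 26, 28, 30]


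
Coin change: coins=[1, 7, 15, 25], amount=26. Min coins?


dp[0]=0; dp[i]=1+min(dp[i-c] for c in coins)
...dp[21]=3, dp[22]=2, dp[23]=3, dp[24]=4, dp[25]=1, dp[26]=2
Minimum coins for 26 = 2


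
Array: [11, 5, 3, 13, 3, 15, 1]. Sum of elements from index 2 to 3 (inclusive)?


Prefix sums: [0, 11, 16, 19, 32, 35, 50, 51]
Sum[2..3] = prefix[4] - prefix[2] = 32 - 16 = 16


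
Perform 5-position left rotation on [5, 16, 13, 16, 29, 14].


Left rotate by 5: [14, 5, 16, 13, 16, 29]


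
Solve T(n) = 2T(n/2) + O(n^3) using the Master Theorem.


a=2, b=2, c=3. log_2(2)=1 < c=3. Case 3: O(n^c) = O(n^3)
Complexity: O(n^3)


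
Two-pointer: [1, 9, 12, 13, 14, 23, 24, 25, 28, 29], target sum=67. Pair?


Two pointers: lo=0, hi=9
No pair sums to 67


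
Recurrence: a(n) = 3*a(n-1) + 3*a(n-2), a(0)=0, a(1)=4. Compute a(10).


Build bottom-up:
...a(8)=37260, a(9)=141264, a(10)=3*141264+3*37260=535572


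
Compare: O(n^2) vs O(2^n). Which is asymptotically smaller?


quadratic grows slower than exponential
O(n^2) is asymptotically smaller; O(2^n) grows faster


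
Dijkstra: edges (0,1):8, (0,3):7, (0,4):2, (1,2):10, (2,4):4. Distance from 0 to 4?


Dijkstra from 0:
Distances: {0: 0, 1: 8, 2: 6, 3: 7, 4: 2}
Shortest distance to 4 = 2, path = [0, 4]


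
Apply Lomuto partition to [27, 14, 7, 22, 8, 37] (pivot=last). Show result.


Elements <= 37 go left of pivot.
Result: [27, 14, 7, 22, 8, 37], pivot at index 5


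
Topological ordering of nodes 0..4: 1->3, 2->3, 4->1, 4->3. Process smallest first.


Kahn's algorithm, process smallest node first
Order: [0, 2, 4, 1, 3]


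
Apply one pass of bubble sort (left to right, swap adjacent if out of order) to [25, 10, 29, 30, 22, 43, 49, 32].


After one pass: [10, 25, 29, 22, 30, 43, 32, 49]


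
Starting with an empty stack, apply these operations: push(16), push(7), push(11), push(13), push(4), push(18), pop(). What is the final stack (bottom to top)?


push(16) -> [16]
push(7) -> [16, 7]
push(11) -> [16, 7, 11]
push(13) -> [16, 7, 11, 13]
push(4) -> [16, 7, 11, 13, 4]
push(18) -> [16, 7, 11, 13, 4, 18]
pop() returns 18 -> [16, 7, 11, 13, 4]
Final stack (bottom to top): [16, 7, 11, 13, 4]


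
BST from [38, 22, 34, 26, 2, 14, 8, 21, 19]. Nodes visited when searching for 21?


BST root = 38
Search for 21: compare at each node
Path: [38, 22, 2, 14, 21]


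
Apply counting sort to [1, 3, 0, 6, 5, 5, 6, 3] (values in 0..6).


Count array: [1, 1, 0, 2, 0, 2, 2]
Reconstruct: [0, 1, 3, 3, 5, 5, 6, 6]


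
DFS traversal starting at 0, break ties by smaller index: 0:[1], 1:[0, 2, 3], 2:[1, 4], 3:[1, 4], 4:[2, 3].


DFS stack-based: start with [0]
Visit order: [0, 1, 2, 4, 3]


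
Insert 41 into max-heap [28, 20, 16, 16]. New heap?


Append 41: [28, 20, 16, 16, 41]
Bubble up: swap idx 4(41) with idx 1(20); swap idx 1(41) with idx 0(28)
Result: [41, 28, 16, 16, 20]


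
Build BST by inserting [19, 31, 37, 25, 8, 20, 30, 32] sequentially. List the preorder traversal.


Root = 19; build tree by BST insertion.
Preorder traversal: [19, 8, 31, 25, 20, 30, 37, 32]


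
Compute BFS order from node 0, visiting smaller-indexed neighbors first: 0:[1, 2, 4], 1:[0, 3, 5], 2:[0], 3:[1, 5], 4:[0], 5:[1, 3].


BFS queue: start with [0]
Visit order: [0, 1, 2, 4, 3, 5]


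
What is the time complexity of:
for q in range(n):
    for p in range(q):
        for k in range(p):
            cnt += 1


Per nesting level: O(n) * O(n) [triangular over q] * O(n) [triangular over p] = O(n^3)
Complexity: O(n^3)


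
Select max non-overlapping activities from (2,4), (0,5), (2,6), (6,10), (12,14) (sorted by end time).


Greedy: pick earliest-ending, then skip overlaps.
Selected (3 activities): [(2, 4), (6, 10), (12, 14)]


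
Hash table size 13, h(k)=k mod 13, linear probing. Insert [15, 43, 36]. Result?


Insertions: 15->slot 2; 43->slot 4; 36->slot 10
Table: [None, None, 15, None, 43, None, None, None, None, None, 36, None, None]


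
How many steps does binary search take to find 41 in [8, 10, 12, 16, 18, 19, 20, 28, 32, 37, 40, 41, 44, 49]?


Search for 41:
[0,13] mid=6 arr[6]=20
[7,13] mid=10 arr[10]=40
[11,13] mid=12 arr[12]=44
[11,11] mid=11 arr[11]=41
Total: 4 comparisons


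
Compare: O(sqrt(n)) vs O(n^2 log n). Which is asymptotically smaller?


sublinear grows slower than n^2 log n
O(sqrt(n)) is asymptotically smaller; O(n^2 log n) grows faster


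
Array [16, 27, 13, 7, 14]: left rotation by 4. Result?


Left rotate by 4: [14, 16, 27, 13, 7]


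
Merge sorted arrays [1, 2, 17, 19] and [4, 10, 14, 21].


Compare heads, take smaller each step.
Merged: [1, 2, 4, 10, 14, 17, 19, 21]


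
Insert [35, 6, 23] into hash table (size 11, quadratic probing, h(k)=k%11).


Insertions: 35->slot 2; 6->slot 6; 23->slot 1
Table: [None, 23, 35, None, None, None, 6, None, None, None, None]


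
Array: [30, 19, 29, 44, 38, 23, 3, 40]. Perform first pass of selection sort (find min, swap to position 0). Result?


After one pass: [3, 19, 29, 44, 38, 23, 30, 40]


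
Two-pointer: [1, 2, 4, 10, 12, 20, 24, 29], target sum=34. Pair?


Two pointers: lo=0, hi=7
Found pair: (10, 24) summing to 34


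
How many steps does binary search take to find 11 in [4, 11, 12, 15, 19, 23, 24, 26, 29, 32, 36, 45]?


Search for 11:
[0,11] mid=5 arr[5]=23
[0,4] mid=2 arr[2]=12
[0,1] mid=0 arr[0]=4
[1,1] mid=1 arr[1]=11
Total: 4 comparisons


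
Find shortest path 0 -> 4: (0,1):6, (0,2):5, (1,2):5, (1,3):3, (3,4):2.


Dijkstra from 0:
Distances: {0: 0, 1: 6, 2: 5, 3: 9, 4: 11}
Shortest distance to 4 = 11, path = [0, 1, 3, 4]


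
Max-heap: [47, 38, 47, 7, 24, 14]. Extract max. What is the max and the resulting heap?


Max = 47
Replace root with last, heapify down
Resulting heap: [47, 38, 14, 7, 24]


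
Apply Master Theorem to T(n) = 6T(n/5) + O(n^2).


a=6, b=5, c=2. log_5(6)=1.113 < c=2. Case 3: O(n^c) = O(n^2)
Complexity: O(n^2)


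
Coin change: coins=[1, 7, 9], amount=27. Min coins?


dp[0]=0; dp[i]=1+min(dp[i-c] for c in coins)
...dp[22]=4, dp[23]=3, dp[24]=4, dp[25]=3, dp[26]=4, dp[27]=3
Minimum coins for 27 = 3


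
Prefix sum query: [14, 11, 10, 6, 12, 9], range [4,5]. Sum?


Prefix sums: [0, 14, 25, 35, 41, 53, 62]
Sum[4..5] = prefix[6] - prefix[4] = 62 - 41 = 21


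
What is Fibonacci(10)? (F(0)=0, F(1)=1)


F(n)=F(n-1)+F(n-2)
...F(8)=21, F(9)=34, F(10)=55


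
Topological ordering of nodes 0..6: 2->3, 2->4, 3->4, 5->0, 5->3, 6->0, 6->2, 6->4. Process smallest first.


Kahn's algorithm, process smallest node first
Order: [1, 5, 6, 0, 2, 3, 4]


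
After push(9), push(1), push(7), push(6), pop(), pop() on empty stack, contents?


push(9) -> [9]
push(1) -> [9, 1]
push(7) -> [9, 1, 7]
push(6) -> [9, 1, 7, 6]
pop() returns 6 -> [9, 1, 7]
pop() returns 7 -> [9, 1]
Final stack (bottom to top): [9, 1]


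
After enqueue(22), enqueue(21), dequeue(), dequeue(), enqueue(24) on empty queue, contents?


enqueue(22) -> [22]
enqueue(21) -> [22, 21]
dequeue() returns 22 -> [21]
dequeue() returns 21 -> []
enqueue(24) -> [24]
Final queue (front to back): [24]


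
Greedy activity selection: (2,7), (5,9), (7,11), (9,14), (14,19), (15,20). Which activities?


Greedy: pick earliest-ending, then skip overlaps.
Selected (3 activities): [(2, 7), (7, 11), (14, 19)]


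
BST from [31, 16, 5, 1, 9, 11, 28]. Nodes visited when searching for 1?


BST root = 31
Search for 1: compare at each node
Path: [31, 16, 5, 1]


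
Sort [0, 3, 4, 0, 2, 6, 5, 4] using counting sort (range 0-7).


Count array: [2, 0, 1, 1, 2, 1, 1, 0]
Reconstruct: [0, 0, 2, 3, 4, 4, 5, 6]


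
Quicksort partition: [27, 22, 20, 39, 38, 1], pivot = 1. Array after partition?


Elements <= 1 go left of pivot.
Result: [1, 22, 20, 39, 38, 27], pivot at index 0


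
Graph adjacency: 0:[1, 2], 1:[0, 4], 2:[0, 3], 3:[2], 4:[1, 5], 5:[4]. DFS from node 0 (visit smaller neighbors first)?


DFS stack-based: start with [0]
Visit order: [0, 1, 4, 5, 2, 3]


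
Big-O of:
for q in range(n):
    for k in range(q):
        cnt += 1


Per nesting level: O(n) * O(n) [triangular over q] = O(n^2)
Complexity: O(n^2)


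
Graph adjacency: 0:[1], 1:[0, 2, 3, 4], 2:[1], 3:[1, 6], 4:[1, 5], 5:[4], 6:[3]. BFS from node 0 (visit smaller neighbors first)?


BFS queue: start with [0]
Visit order: [0, 1, 2, 3, 4, 6, 5]


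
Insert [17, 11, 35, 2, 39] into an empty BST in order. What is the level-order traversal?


Root = 17; build tree by BST insertion.
Level-Order traversal: [17, 11, 35, 2, 39]


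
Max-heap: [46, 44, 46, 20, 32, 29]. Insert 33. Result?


Append 33: [46, 44, 46, 20, 32, 29, 33]
Bubble up: no swaps needed
Result: [46, 44, 46, 20, 32, 29, 33]


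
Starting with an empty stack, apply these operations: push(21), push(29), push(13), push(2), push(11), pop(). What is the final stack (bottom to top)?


push(21) -> [21]
push(29) -> [21, 29]
push(13) -> [21, 29, 13]
push(2) -> [21, 29, 13, 2]
push(11) -> [21, 29, 13, 2, 11]
pop() returns 11 -> [21, 29, 13, 2]
Final stack (bottom to top): [21, 29, 13, 2]


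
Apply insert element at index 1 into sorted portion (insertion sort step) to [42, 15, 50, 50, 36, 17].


After one pass: [15, 42, 50, 50, 36, 17]


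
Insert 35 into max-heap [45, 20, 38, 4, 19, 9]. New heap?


Append 35: [45, 20, 38, 4, 19, 9, 35]
Bubble up: no swaps needed
Result: [45, 20, 38, 4, 19, 9, 35]


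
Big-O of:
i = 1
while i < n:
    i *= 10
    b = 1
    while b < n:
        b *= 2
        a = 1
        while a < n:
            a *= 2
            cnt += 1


Per nesting level: O(log n) * O(log n) * O(log n) = O((log n)^3)
Complexity: O((log n)^3)


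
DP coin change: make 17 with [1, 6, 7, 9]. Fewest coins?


dp[0]=0; dp[i]=1+min(dp[i-c] for c in coins)
...dp[12]=2, dp[13]=2, dp[14]=2, dp[15]=2, dp[16]=2, dp[17]=3
Minimum coins for 17 = 3


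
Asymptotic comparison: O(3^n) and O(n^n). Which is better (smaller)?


exponential (base 3) grows slower than n^n
O(3^n) is asymptotically smaller; O(n^n) grows faster


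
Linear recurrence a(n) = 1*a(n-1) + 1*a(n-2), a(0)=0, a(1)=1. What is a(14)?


Build bottom-up:
...a(12)=144, a(13)=233, a(14)=1*233+1*144=377


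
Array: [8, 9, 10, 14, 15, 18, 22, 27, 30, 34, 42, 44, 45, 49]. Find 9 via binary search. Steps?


Search for 9:
[0,13] mid=6 arr[6]=22
[0,5] mid=2 arr[2]=10
[0,1] mid=0 arr[0]=8
[1,1] mid=1 arr[1]=9
Total: 4 comparisons


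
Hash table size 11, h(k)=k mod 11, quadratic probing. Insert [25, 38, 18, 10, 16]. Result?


Insertions: 25->slot 3; 38->slot 5; 18->slot 7; 10->slot 10; 16->slot 6
Table: [None, None, None, 25, None, 38, 16, 18, None, None, 10]


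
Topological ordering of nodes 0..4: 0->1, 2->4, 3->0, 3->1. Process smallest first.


Kahn's algorithm, process smallest node first
Order: [2, 3, 0, 1, 4]


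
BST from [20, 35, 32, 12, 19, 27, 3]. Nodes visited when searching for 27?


BST root = 20
Search for 27: compare at each node
Path: [20, 35, 32, 27]


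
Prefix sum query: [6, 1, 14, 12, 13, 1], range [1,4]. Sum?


Prefix sums: [0, 6, 7, 21, 33, 46, 47]
Sum[1..4] = prefix[5] - prefix[1] = 46 - 6 = 40


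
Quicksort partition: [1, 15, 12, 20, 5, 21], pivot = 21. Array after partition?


Elements <= 21 go left of pivot.
Result: [1, 15, 12, 20, 5, 21], pivot at index 5


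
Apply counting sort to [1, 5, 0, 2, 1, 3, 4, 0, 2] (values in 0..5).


Count array: [2, 2, 2, 1, 1, 1]
Reconstruct: [0, 0, 1, 1, 2, 2, 3, 4, 5]


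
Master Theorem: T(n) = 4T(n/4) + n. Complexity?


a=4, b=4, c=1. log_4(4)=1 = c=1. Case 2: O(n^c log n) = O(n log n)
Complexity: O(n log n)


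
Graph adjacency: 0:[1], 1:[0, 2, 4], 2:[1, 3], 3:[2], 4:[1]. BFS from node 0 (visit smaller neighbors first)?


BFS queue: start with [0]
Visit order: [0, 1, 2, 4, 3]


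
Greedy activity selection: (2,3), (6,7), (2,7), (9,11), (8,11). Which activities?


Greedy: pick earliest-ending, then skip overlaps.
Selected (3 activities): [(2, 3), (6, 7), (9, 11)]


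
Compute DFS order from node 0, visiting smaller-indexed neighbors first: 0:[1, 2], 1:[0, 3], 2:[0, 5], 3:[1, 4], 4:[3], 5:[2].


DFS stack-based: start with [0]
Visit order: [0, 1, 3, 4, 2, 5]


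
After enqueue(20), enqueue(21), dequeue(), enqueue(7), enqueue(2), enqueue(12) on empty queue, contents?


enqueue(20) -> [20]
enqueue(21) -> [20, 21]
dequeue() returns 20 -> [21]
enqueue(7) -> [21, 7]
enqueue(2) -> [21, 7, 2]
enqueue(12) -> [21, 7, 2, 12]
Final queue (front to back): [21, 7, 2, 12]


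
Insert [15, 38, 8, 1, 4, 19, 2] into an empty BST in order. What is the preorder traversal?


Root = 15; build tree by BST insertion.
Preorder traversal: [15, 8, 1, 4, 2, 38, 19]


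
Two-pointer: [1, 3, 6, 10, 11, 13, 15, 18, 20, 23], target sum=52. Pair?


Two pointers: lo=0, hi=9
No pair sums to 52


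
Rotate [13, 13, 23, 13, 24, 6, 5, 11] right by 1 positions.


Right rotate by 1: [11, 13, 13, 23, 13, 24, 6, 5]


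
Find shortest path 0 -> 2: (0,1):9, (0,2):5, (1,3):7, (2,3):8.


Dijkstra from 0:
Distances: {0: 0, 1: 9, 2: 5, 3: 13}
Shortest distance to 2 = 5, path = [0, 2]


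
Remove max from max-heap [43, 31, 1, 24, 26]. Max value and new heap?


Max = 43
Replace root with last, heapify down
Resulting heap: [31, 26, 1, 24]


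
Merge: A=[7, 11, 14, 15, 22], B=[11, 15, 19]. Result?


Compare heads, take smaller each step.
Merged: [7, 11, 11, 14, 15, 15, 19, 22]


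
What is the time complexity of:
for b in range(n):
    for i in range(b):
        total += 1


Per nesting level: O(n) * O(n) [triangular over b] = O(n^2)
Complexity: O(n^2)


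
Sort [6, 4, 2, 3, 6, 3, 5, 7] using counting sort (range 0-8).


Count array: [0, 0, 1, 2, 1, 1, 2, 1, 0]
Reconstruct: [2, 3, 3, 4, 5, 6, 6, 7]


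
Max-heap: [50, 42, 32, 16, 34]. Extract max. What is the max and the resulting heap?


Max = 50
Replace root with last, heapify down
Resulting heap: [42, 34, 32, 16]


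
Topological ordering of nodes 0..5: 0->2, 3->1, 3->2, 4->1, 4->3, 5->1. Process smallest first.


Kahn's algorithm, process smallest node first
Order: [0, 4, 3, 2, 5, 1]


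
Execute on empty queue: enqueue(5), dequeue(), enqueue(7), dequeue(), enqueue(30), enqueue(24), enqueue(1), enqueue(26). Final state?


enqueue(5) -> [5]
dequeue() returns 5 -> []
enqueue(7) -> [7]
dequeue() returns 7 -> []
enqueue(30) -> [30]
enqueue(24) -> [30, 24]
enqueue(1) -> [30, 24, 1]
enqueue(26) -> [30, 24, 1, 26]
Final queue (front to back): [30, 24, 1, 26]


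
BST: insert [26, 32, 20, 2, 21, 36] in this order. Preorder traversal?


Root = 26; build tree by BST insertion.
Preorder traversal: [26, 20, 2, 21, 32, 36]


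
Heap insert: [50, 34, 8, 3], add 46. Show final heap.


Append 46: [50, 34, 8, 3, 46]
Bubble up: swap idx 4(46) with idx 1(34)
Result: [50, 46, 8, 3, 34]


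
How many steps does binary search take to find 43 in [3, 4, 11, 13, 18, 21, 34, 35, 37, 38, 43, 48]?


Search for 43:
[0,11] mid=5 arr[5]=21
[6,11] mid=8 arr[8]=37
[9,11] mid=10 arr[10]=43
Total: 3 comparisons


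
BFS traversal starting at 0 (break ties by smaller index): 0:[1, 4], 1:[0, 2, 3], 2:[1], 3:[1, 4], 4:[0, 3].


BFS queue: start with [0]
Visit order: [0, 1, 4, 2, 3]


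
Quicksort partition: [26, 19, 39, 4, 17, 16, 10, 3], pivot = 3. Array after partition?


Elements <= 3 go left of pivot.
Result: [3, 19, 39, 4, 17, 16, 10, 26], pivot at index 0


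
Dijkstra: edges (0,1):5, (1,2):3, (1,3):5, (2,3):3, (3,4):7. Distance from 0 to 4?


Dijkstra from 0:
Distances: {0: 0, 1: 5, 2: 8, 3: 10, 4: 17}
Shortest distance to 4 = 17, path = [0, 1, 3, 4]


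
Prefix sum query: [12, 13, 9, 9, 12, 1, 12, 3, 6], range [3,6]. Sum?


Prefix sums: [0, 12, 25, 34, 43, 55, 56, 68, 71, 77]
Sum[3..6] = prefix[7] - prefix[3] = 68 - 34 = 34


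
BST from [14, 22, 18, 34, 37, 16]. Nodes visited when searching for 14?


BST root = 14
Search for 14: compare at each node
Path: [14]


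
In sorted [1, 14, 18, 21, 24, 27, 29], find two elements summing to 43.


Two pointers: lo=0, hi=6
Found pair: (14, 29) summing to 43


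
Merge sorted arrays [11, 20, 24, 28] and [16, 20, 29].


Compare heads, take smaller each step.
Merged: [11, 16, 20, 20, 24, 28, 29]


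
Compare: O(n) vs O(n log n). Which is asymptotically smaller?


linear grows slower than linearithmic
O(n) is asymptotically smaller; O(n log n) grows faster


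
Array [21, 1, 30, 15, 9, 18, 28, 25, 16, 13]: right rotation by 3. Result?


Right rotate by 3: [25, 16, 13, 21, 1, 30, 15, 9, 18, 28]


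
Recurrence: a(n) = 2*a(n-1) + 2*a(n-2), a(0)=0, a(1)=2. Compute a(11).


Build bottom-up:
...a(9)=4896, a(10)=13376, a(11)=2*13376+2*4896=36544


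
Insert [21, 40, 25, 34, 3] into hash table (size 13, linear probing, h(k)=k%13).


Insertions: 21->slot 8; 40->slot 1; 25->slot 12; 34->slot 9; 3->slot 3
Table: [None, 40, None, 3, None, None, None, None, 21, 34, None, None, 25]


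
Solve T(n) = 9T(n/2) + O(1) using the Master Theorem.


a=9, b=2, c=0. log_2(9)=3.170 > c=0. Case 1: O(n^log_b(a)) = O(n^3.170)
Complexity: O(n^3.170)


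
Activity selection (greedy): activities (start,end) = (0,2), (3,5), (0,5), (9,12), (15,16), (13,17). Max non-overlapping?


Greedy: pick earliest-ending, then skip overlaps.
Selected (4 activities): [(0, 2), (3, 5), (9, 12), (15, 16)]


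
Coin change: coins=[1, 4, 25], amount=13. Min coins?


dp[0]=0; dp[i]=1+min(dp[i-c] for c in coins)
...dp[8]=2, dp[9]=3, dp[10]=4, dp[11]=5, dp[12]=3, dp[13]=4
Minimum coins for 13 = 4


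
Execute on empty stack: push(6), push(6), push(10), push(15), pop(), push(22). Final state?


push(6) -> [6]
push(6) -> [6, 6]
push(10) -> [6, 6, 10]
push(15) -> [6, 6, 10, 15]
pop() returns 15 -> [6, 6, 10]
push(22) -> [6, 6, 10, 22]
Final stack (bottom to top): [6, 6, 10, 22]


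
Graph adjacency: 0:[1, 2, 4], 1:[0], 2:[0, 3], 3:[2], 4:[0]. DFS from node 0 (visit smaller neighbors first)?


DFS stack-based: start with [0]
Visit order: [0, 1, 2, 3, 4]


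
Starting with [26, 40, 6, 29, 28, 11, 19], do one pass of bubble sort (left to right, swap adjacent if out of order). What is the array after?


After one pass: [26, 6, 29, 28, 11, 19, 40]


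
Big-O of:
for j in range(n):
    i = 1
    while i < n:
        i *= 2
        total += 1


Per nesting level: O(n) * O(log n) = O(n log n)
Complexity: O(n log n)


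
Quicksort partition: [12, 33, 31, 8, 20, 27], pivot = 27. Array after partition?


Elements <= 27 go left of pivot.
Result: [12, 8, 20, 27, 31, 33], pivot at index 3


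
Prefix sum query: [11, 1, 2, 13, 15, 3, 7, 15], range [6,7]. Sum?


Prefix sums: [0, 11, 12, 14, 27, 42, 45, 52, 67]
Sum[6..7] = prefix[8] - prefix[6] = 67 - 45 = 22


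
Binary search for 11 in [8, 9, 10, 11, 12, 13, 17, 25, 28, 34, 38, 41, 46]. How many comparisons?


Search for 11:
[0,12] mid=6 arr[6]=17
[0,5] mid=2 arr[2]=10
[3,5] mid=4 arr[4]=12
[3,3] mid=3 arr[3]=11
Total: 4 comparisons


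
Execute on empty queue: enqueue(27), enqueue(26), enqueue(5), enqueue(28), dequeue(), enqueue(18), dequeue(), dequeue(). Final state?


enqueue(27) -> [27]
enqueue(26) -> [27, 26]
enqueue(5) -> [27, 26, 5]
enqueue(28) -> [27, 26, 5, 28]
dequeue() returns 27 -> [26, 5, 28]
enqueue(18) -> [26, 5, 28, 18]
dequeue() returns 26 -> [5, 28, 18]
dequeue() returns 5 -> [28, 18]
Final queue (front to back): [28, 18]


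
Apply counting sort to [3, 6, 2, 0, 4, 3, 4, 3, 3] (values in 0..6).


Count array: [1, 0, 1, 4, 2, 0, 1]
Reconstruct: [0, 2, 3, 3, 3, 3, 4, 4, 6]


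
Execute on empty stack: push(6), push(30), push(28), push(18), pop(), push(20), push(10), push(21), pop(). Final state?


push(6) -> [6]
push(30) -> [6, 30]
push(28) -> [6, 30, 28]
push(18) -> [6, 30, 28, 18]
pop() returns 18 -> [6, 30, 28]
push(20) -> [6, 30, 28, 20]
push(10) -> [6, 30, 28, 20, 10]
push(21) -> [6, 30, 28, 20, 10, 21]
pop() returns 21 -> [6, 30, 28, 20, 10]
Final stack (bottom to top): [6, 30, 28, 20, 10]


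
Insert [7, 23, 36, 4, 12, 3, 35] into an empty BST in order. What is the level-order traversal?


Root = 7; build tree by BST insertion.
Level-Order traversal: [7, 4, 23, 3, 12, 36, 35]


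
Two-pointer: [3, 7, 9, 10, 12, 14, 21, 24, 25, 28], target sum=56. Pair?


Two pointers: lo=0, hi=9
No pair sums to 56


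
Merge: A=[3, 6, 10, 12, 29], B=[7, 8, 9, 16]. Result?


Compare heads, take smaller each step.
Merged: [3, 6, 7, 8, 9, 10, 12, 16, 29]


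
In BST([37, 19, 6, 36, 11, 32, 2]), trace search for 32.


BST root = 37
Search for 32: compare at each node
Path: [37, 19, 36, 32]


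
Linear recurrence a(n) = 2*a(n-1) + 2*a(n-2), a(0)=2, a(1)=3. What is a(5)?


Build bottom-up:
...a(3)=26, a(4)=72, a(5)=2*72+2*26=196


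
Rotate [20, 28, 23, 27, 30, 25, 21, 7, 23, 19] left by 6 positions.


Left rotate by 6: [21, 7, 23, 19, 20, 28, 23, 27, 30, 25]


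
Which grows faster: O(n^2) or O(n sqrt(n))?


n^1.5 grows slower than quadratic
O(n sqrt(n)) is asymptotically smaller; O(n^2) grows faster


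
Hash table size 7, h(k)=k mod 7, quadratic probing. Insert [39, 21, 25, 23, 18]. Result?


Insertions: 39->slot 4; 21->slot 0; 25->slot 5; 23->slot 2; 18->slot 1
Table: [21, 18, 23, None, 39, 25, None]


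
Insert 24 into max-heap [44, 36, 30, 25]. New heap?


Append 24: [44, 36, 30, 25, 24]
Bubble up: no swaps needed
Result: [44, 36, 30, 25, 24]


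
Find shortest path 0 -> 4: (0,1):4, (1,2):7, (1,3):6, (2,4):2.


Dijkstra from 0:
Distances: {0: 0, 1: 4, 2: 11, 3: 10, 4: 13}
Shortest distance to 4 = 13, path = [0, 1, 2, 4]


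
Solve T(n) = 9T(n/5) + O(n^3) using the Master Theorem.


a=9, b=5, c=3. log_5(9)=1.365 < c=3. Case 3: O(n^c) = O(n^3)
Complexity: O(n^3)


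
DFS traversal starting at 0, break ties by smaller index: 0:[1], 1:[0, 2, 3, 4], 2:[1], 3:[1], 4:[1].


DFS stack-based: start with [0]
Visit order: [0, 1, 2, 3, 4]


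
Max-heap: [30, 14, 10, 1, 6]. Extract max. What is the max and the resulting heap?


Max = 30
Replace root with last, heapify down
Resulting heap: [14, 6, 10, 1]


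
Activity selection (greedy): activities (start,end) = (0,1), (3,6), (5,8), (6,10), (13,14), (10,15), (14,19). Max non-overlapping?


Greedy: pick earliest-ending, then skip overlaps.
Selected (5 activities): [(0, 1), (3, 6), (6, 10), (13, 14), (14, 19)]


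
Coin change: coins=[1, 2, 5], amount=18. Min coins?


dp[0]=0; dp[i]=1+min(dp[i-c] for c in coins)
...dp[13]=4, dp[14]=4, dp[15]=3, dp[16]=4, dp[17]=4, dp[18]=5
Minimum coins for 18 = 5


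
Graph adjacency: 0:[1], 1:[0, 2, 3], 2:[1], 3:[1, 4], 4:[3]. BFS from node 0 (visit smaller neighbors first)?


BFS queue: start with [0]
Visit order: [0, 1, 2, 3, 4]


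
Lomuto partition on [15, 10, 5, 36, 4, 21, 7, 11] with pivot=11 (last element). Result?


Elements <= 11 go left of pivot.
Result: [10, 5, 4, 7, 11, 21, 36, 15], pivot at index 4


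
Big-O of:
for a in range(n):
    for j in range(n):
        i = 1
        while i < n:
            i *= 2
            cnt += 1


Per nesting level: O(n) * O(n) * O(log n) = O(n^2 log n)
Complexity: O(n^2 log n)


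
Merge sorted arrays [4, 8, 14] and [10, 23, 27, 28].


Compare heads, take smaller each step.
Merged: [4, 8, 10, 14, 23, 27, 28]


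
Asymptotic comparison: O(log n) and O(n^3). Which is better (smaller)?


logarithmic grows slower than cubic
O(log n) is asymptotically smaller; O(n^3) grows faster


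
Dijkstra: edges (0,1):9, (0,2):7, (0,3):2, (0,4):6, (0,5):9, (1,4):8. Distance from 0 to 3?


Dijkstra from 0:
Distances: {0: 0, 1: 9, 2: 7, 3: 2, 4: 6, 5: 9}
Shortest distance to 3 = 2, path = [0, 3]


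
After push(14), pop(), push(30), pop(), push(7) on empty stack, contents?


push(14) -> [14]
pop() returns 14 -> []
push(30) -> [30]
pop() returns 30 -> []
push(7) -> [7]
Final stack (bottom to top): [7]


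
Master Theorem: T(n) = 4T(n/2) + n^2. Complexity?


a=4, b=2, c=2. log_2(4)=2 = c=2. Case 2: O(n^c log n) = O(n^2 log n)
Complexity: O(n^2 log n)


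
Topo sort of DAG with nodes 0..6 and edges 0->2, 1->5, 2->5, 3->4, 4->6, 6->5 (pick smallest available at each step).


Kahn's algorithm, process smallest node first
Order: [0, 1, 2, 3, 4, 6, 5]


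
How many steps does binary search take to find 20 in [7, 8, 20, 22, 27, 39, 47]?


Search for 20:
[0,6] mid=3 arr[3]=22
[0,2] mid=1 arr[1]=8
[2,2] mid=2 arr[2]=20
Total: 3 comparisons


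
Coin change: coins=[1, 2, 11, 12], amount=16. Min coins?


dp[0]=0; dp[i]=1+min(dp[i-c] for c in coins)
...dp[11]=1, dp[12]=1, dp[13]=2, dp[14]=2, dp[15]=3, dp[16]=3
Minimum coins for 16 = 3


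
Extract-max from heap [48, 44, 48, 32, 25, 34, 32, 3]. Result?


Max = 48
Replace root with last, heapify down
Resulting heap: [48, 44, 34, 32, 25, 3, 32]


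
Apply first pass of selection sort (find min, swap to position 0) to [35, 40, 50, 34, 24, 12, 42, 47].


After one pass: [12, 40, 50, 34, 24, 35, 42, 47]


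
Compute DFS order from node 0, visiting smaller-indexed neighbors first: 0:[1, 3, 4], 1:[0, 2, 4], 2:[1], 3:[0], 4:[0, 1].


DFS stack-based: start with [0]
Visit order: [0, 1, 2, 4, 3]


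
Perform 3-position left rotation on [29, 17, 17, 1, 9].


Left rotate by 3: [1, 9, 29, 17, 17]


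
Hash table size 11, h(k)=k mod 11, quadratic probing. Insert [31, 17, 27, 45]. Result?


Insertions: 31->slot 9; 17->slot 6; 27->slot 5; 45->slot 1
Table: [None, 45, None, None, None, 27, 17, None, None, 31, None]


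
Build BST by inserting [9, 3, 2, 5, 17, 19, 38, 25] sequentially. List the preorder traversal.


Root = 9; build tree by BST insertion.
Preorder traversal: [9, 3, 2, 5, 17, 19, 38, 25]


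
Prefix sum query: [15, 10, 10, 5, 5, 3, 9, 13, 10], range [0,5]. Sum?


Prefix sums: [0, 15, 25, 35, 40, 45, 48, 57, 70, 80]
Sum[0..5] = prefix[6] - prefix[0] = 48 - 0 = 48


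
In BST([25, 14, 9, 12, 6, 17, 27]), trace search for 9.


BST root = 25
Search for 9: compare at each node
Path: [25, 14, 9]


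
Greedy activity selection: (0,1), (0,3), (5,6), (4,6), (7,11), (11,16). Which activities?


Greedy: pick earliest-ending, then skip overlaps.
Selected (4 activities): [(0, 1), (5, 6), (7, 11), (11, 16)]


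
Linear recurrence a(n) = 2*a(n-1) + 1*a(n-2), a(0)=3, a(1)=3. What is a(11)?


Build bottom-up:
...a(9)=4179, a(10)=10089, a(11)=2*10089+1*4179=24357


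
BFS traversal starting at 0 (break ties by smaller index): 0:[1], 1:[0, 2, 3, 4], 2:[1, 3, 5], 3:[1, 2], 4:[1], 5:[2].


BFS queue: start with [0]
Visit order: [0, 1, 2, 3, 4, 5]


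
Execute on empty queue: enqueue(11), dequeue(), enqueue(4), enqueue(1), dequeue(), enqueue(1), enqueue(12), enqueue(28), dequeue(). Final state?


enqueue(11) -> [11]
dequeue() returns 11 -> []
enqueue(4) -> [4]
enqueue(1) -> [4, 1]
dequeue() returns 4 -> [1]
enqueue(1) -> [1, 1]
enqueue(12) -> [1, 1, 12]
enqueue(28) -> [1, 1, 12, 28]
dequeue() returns 1 -> [1, 12, 28]
Final queue (front to back): [1, 12, 28]


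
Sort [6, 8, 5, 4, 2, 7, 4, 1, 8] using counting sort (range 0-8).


Count array: [0, 1, 1, 0, 2, 1, 1, 1, 2]
Reconstruct: [1, 2, 4, 4, 5, 6, 7, 8, 8]


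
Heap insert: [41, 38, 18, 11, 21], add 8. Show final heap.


Append 8: [41, 38, 18, 11, 21, 8]
Bubble up: no swaps needed
Result: [41, 38, 18, 11, 21, 8]


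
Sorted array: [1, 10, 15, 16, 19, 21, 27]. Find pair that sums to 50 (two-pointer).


Two pointers: lo=0, hi=6
No pair sums to 50


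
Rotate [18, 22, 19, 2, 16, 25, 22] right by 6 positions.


Right rotate by 6: [22, 19, 2, 16, 25, 22, 18]


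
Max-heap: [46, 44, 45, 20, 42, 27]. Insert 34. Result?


Append 34: [46, 44, 45, 20, 42, 27, 34]
Bubble up: no swaps needed
Result: [46, 44, 45, 20, 42, 27, 34]


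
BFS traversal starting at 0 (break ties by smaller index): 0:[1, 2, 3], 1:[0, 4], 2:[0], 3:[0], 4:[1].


BFS queue: start with [0]
Visit order: [0, 1, 2, 3, 4]


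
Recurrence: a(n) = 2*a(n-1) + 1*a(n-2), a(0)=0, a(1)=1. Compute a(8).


Build bottom-up:
...a(6)=70, a(7)=169, a(8)=2*169+1*70=408


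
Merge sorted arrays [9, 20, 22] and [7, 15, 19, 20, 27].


Compare heads, take smaller each step.
Merged: [7, 9, 15, 19, 20, 20, 22, 27]


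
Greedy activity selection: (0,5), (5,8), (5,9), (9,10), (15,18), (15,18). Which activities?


Greedy: pick earliest-ending, then skip overlaps.
Selected (4 activities): [(0, 5), (5, 8), (9, 10), (15, 18)]
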